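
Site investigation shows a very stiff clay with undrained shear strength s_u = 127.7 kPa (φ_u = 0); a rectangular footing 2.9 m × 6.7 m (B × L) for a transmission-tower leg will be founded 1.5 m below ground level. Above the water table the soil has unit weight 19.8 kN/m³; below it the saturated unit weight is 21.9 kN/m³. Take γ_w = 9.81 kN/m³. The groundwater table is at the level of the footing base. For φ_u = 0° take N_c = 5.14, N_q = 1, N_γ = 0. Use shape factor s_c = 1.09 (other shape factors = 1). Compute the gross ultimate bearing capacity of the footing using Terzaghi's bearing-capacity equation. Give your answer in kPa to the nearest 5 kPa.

q_ult ≈ 745 kPa

Overburden at base level: q = 19.8 × 1.5 = 29.7 kPa.
Cohesion term c·N_c·s_c = 127.7 × 5.14 × 1.09 = 715.45 kPa; surcharge term q·N_q = 29.7 × 1 = 29.7 kPa.
q_ult = 715.45 + 29.7 = 745.15 kPa.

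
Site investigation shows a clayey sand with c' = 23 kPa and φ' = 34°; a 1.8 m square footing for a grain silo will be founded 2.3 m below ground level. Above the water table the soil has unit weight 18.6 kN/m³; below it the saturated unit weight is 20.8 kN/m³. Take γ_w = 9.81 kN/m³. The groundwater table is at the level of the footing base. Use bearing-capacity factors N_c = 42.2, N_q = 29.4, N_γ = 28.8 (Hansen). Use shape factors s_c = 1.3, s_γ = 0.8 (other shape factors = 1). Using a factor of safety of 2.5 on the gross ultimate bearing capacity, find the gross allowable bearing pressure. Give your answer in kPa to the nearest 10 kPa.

Overburden at base level: q = 18.6 × 2.3 = 42.78 kPa.
Below the base the soil is submerged, so the ½γBN_γ term uses γ' = 20.8 − 9.81 = 10.99 kN/m³.
Cohesion term c·N_c·s_c = 23 × 42.2 × 1.3 = 1261.8 kPa; surcharge term q·N_q = 42.78 × 29.4 = 1257.7 kPa; self-weight term 0.5·γ·B·N_γ·s_γ = 0.5 × 10.99 × 1.8 × 28.8 × 0.8 = 227.89 kPa.
q_ult = 1261.8 + 1257.7 + 227.89 = 2747.4 kPa.
q_all = 2747.4 / 2.5 = 1099 kPa.

q_all ≈ 1100 kPa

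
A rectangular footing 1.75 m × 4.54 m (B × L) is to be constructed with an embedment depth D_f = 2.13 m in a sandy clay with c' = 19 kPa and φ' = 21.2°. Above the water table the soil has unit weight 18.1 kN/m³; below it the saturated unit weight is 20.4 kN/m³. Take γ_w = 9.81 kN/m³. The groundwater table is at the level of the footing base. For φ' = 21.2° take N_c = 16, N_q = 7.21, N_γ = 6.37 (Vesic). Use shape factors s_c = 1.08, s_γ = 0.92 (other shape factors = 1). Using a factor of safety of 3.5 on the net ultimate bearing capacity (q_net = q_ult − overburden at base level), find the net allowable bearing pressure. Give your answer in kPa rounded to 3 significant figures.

Effective surcharge at the founding depth q = γ·D_f = 18.1 × 2.13 = 38.553 kPa.
The water table coincides with the base, so in the self-weight term γ → γ' = 10.59 kN/m³.
q_ult = c·N_c·s_c + q·N_q + 0.5·γ·B·N_γ·s_γ
     = 19 × 16 × 1.08 + 38.553 × 7.21 + 0.5 × 10.59 × 1.75 × 6.37 × 0.92
     = 328.32 + 277.97 + 54.304 = 660.59 kPa.
q_net = 660.59 − 38.553 = 622.04 kPa.
q_all(net) = 622.04 / 3.5 = 177.73 kPa.

q_all(net) ≈ 178 kPa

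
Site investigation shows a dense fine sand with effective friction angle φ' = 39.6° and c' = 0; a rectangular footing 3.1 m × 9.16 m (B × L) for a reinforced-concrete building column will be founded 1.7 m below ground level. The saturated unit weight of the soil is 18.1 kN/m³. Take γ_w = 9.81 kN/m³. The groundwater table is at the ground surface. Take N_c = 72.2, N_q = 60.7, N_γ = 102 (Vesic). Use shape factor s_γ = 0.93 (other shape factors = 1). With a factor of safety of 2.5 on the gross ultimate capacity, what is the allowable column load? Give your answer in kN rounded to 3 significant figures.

With the water table at the surface the whole profile is submerged: γ' = 18.1 − 9.81 = 8.29 kN/m³, so q = γ'·D_f = 14.093 kPa; the same γ' applies in the ½γBN_γ term.
q_ult = q·N_q + 0.5·γ·B·N_γ·s_γ
     = 14.093 × 60.7 + 0.5 × 8.29 × 3.1 × 102 × 0.93
     = 855.45 + 1218.9 = 2074.3 kPa.
Gross allowable pressure q_all = 2074.3 / 2.5 = 829.74 kPa.
Footing area = 28.396 m², so allowable column load = 829.74 × 28.396 = 23561 kN.

P_all ≈ 23600 kN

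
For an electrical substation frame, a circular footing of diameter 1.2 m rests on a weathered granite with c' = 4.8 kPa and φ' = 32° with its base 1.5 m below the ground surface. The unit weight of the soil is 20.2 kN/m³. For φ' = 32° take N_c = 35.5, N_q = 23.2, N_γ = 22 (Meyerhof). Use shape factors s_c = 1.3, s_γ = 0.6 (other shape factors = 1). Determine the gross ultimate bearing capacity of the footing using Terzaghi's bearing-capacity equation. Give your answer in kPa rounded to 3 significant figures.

q_ult ≈ 1080 kPa

Overburden at base level: q = 20.2 × 1.5 = 30.3 kPa.
Cohesion term c·N_c·s_c = 4.8 × 35.5 × 1.3 = 221.52 kPa; surcharge term q·N_q = 30.3 × 23.2 = 702.96 kPa; self-weight term 0.5·γ·B·N_γ·s_γ = 0.5 × 20.2 × 1.2 × 22 × 0.6 = 159.98 kPa.
q_ult = 221.52 + 702.96 + 159.98 = 1084.5 kPa.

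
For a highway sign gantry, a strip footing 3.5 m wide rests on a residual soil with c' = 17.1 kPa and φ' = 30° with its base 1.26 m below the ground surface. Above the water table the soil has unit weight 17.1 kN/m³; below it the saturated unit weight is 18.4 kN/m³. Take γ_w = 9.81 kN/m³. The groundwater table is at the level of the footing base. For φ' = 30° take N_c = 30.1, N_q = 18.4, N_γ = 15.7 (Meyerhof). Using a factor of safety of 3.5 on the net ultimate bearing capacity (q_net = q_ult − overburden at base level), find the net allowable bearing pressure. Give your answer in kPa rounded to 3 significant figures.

q_all(net) ≈ 322 kPa

Overburden at base level: q = 17.1 × 1.26 = 21.546 kPa.
Below the base the soil is submerged, so the ½γBN_γ term uses γ' = 18.4 − 9.81 = 8.59 kN/m³.
Cohesion term c·N_c = 17.1 × 30.1 = 514.71 kPa; surcharge term q·N_q = 21.546 × 18.4 = 396.45 kPa; self-weight term 0.5·γ·B·N_γ = 0.5 × 8.59 × 3.5 × 15.7 = 236.01 kPa.
q_ult = 514.71 + 396.45 + 236.01 = 1147.2 kPa.
q_net = 1147.2 − 21.546 = 1125.6 kPa.
q_all(net) = 1125.6 / 3.5 = 321.61 kPa.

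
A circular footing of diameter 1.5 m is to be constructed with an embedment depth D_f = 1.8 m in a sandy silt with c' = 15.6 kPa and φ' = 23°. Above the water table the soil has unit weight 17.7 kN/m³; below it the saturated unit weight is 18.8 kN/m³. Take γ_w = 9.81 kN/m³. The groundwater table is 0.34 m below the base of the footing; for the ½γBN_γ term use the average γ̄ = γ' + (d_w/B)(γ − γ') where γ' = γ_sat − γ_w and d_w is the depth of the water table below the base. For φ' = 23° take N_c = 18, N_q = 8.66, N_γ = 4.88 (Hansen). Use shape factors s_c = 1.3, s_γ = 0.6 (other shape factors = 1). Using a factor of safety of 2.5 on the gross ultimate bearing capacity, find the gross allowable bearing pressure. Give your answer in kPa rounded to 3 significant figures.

Overburden at base level: q = 17.7 × 1.8 = 31.86 kPa.
The water table is 0.34 m below the base (< B = 1.5 m), so the ½γBN_γ term uses γ̄ = γ' + (d_w/B)(γ − γ') = 8.99 + (0.34/1.5)(17.7 − 8.99) = 10.964 kN/m³.
Cohesion term c·N_c·s_c = 15.6 × 18 × 1.3 = 365.04 kPa; surcharge term q·N_q = 31.86 × 8.66 = 275.91 kPa; self-weight term 0.5·γ·B·N_γ·s_γ = 0.5 × 10.964 × 1.5 × 4.88 × 0.6 = 24.078 kPa.
q_ult = 365.04 + 275.91 + 24.078 = 665.03 kPa.
q_all = 665.03 / 2.5 = 266.01 kPa.

q_all ≈ 266 kPa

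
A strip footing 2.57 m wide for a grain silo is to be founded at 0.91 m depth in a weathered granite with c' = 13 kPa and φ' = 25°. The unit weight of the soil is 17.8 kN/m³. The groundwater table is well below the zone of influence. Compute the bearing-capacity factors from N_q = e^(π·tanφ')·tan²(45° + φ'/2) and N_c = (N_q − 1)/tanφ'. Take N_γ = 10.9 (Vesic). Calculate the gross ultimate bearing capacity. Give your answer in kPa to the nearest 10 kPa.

tan25° = 0.4663, so N_q = e^(π×0.4663)·tan²(57.5°) = 4.327 × 2.464 = 10.66.
N_c = (10.66 − 1)/tan25° = 20.72.
q = γ·D_f = 17.8 × 0.91 = 16.198 kPa.
c·N_c = 13 × 20.721 = 269.37 kPa
q·N_q = 16.198 × 10.662 = 172.71 kPa
0.5·γ·B·N_γ = 0.5 × 17.8 × 2.57 × 10.9 = 249.32 kPa
q_ult = 269.37 + 172.71 + 249.32 = 691.39 kPa.

q_ult ≈ 690 kPa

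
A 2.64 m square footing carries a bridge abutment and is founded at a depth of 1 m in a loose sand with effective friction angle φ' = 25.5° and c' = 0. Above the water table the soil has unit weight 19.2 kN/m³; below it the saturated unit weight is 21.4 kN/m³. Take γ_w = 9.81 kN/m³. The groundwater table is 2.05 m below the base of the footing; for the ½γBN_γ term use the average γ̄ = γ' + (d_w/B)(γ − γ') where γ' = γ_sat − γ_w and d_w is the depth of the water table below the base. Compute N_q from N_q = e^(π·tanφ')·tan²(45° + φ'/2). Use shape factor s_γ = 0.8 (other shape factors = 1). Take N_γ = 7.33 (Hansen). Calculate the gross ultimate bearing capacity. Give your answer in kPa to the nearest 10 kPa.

tan25.5° = 0.477, so N_q = e^(π×0.477)·tan²(57.75°) = 4.475 × 2.512 = 11.24.
Overburden at base level: q = 19.2 × 1 = 19.2 kPa.
The water table is 2.05 m below the base (< B = 2.64 m), so the ½γBN_γ term uses γ̄ = γ' + (d_w/B)(γ − γ') = 11.59 + (2.05/2.64)(19.2 − 11.59) = 17.499 kN/m³.
Surcharge term q·N_q = 19.2 × 11.24 = 215.81 kPa; self-weight term 0.5·γ·B·N_γ·s_γ = 0.5 × 17.499 × 2.64 × 7.33 × 0.8 = 135.45 kPa.
q_ult = 215.81 + 135.45 = 351.27 kPa.

q_ult ≈ 350 kPa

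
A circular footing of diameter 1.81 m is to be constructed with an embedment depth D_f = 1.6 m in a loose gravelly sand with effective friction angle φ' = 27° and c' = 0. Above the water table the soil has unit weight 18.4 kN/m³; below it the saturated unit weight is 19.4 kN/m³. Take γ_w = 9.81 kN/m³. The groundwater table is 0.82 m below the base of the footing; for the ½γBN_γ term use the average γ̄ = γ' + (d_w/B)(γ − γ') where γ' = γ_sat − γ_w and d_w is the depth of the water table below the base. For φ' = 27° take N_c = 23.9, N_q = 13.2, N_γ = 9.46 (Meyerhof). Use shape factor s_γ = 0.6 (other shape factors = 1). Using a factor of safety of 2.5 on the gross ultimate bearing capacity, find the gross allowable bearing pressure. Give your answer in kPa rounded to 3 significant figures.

Overburden at base level: q = 18.4 × 1.6 = 29.44 kPa.
The water table is 0.82 m below the base (< B = 1.81 m), so the ½γBN_γ term uses γ̄ = γ' + (d_w/B)(γ − γ') = 9.59 + (0.82/1.81)(18.4 − 9.59) = 13.581 kN/m³.
Surcharge term q·N_q = 29.44 × 13.2 = 388.61 kPa; self-weight term 0.5·γ·B·N_γ·s_γ = 0.5 × 13.581 × 1.81 × 9.46 × 0.6 = 69.764 kPa.
q_ult = 388.61 + 69.764 = 458.37 kPa.
q_all = 458.37 / 2.5 = 183.35 kPa.

q_all ≈ 183 kPa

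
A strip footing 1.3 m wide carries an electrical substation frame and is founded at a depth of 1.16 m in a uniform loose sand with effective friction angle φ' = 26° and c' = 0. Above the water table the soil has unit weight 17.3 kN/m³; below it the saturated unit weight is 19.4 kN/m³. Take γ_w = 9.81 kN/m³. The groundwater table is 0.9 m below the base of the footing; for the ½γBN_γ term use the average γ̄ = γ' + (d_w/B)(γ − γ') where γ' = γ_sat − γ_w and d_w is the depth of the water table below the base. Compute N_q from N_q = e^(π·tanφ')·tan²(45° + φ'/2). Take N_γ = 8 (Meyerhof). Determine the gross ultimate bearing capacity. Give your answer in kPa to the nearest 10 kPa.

q_ult ≈ 320 kPa

tan26° = 0.4877, so N_q = e^(π×0.4877)·tan²(58°) = 4.629 × 2.561 = 11.85.
Overburden at base level: q = 17.3 × 1.16 = 20.068 kPa.
The water table is 0.9 m below the base (< B = 1.3 m), so the ½γBN_γ term uses γ̄ = γ' + (d_w/B)(γ − γ') = 9.59 + (0.9/1.3)(17.3 − 9.59) = 14.928 kN/m³.
Surcharge term q·N_q = 20.068 × 11.854 = 237.89 kPa; self-weight term 0.5·γ·B·N_γ = 0.5 × 14.928 × 1.3 × 8 = 77.624 kPa.
q_ult = 237.89 + 77.624 = 315.51 kPa.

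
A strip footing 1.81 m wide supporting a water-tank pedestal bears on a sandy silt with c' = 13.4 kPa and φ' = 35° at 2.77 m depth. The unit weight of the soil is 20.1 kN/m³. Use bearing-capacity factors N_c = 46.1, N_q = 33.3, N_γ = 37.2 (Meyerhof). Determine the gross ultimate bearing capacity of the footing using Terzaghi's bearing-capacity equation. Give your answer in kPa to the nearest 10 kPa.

Effective surcharge at the founding depth q = γ·D_f = 20.1 × 2.77 = 55.677 kPa.
q_ult = c·N_c + q·N_q + 0.5·γ·B·N_γ
     = 13.4 × 46.1 + 55.677 × 33.3 + 0.5 × 20.1 × 1.81 × 37.2
     = 617.74 + 1854 + 676.69 = 3148.5 kPa.

q_ult ≈ 3150 kPa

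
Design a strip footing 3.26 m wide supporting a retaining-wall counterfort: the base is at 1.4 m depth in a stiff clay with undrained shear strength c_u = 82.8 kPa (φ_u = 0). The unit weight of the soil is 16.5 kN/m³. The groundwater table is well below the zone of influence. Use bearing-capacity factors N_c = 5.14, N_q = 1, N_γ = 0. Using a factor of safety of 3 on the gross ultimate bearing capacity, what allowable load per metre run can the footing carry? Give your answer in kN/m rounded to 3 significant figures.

Effective surcharge at the founding depth q = γ·D_f = 16.5 × 1.4 = 23.1 kPa.
q_ult = c·N_c + q·N_q
     = 82.8 × 5.14 + 23.1 × 1
     = 425.59 + 23.1 = 448.69 kPa.
Gross allowable pressure q_all = 448.69 / 3 = 149.56 kPa.
Allowable wall load = q_all × B = 149.56 × 3.26 = 487.58 kN per metre run.

≈ 488 kN/m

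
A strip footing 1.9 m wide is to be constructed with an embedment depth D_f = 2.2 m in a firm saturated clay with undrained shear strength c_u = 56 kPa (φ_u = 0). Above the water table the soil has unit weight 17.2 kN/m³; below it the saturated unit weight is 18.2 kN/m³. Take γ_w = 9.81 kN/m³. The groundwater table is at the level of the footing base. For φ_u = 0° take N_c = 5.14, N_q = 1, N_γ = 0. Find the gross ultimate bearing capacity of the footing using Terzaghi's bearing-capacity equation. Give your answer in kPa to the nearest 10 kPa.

q_ult ≈ 330 kPa

Overburden at base level: q = 17.2 × 2.2 = 37.84 kPa.
Cohesion term c·N_c = 56 × 5.14 = 287.84 kPa; surcharge term q·N_q = 37.84 × 1 = 37.84 kPa.
q_ult = 287.84 + 37.84 = 325.68 kPa.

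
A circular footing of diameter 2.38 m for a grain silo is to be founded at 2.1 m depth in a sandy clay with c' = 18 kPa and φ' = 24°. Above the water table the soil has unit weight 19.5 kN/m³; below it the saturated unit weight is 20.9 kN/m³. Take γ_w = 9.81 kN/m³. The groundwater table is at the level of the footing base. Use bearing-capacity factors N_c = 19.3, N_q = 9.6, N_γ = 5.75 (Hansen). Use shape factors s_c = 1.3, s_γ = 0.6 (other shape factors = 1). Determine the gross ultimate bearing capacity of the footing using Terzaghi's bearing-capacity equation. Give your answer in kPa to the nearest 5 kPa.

q_ult ≈ 890 kPa

Effective surcharge at the founding depth q = γ·D_f = 19.5 × 2.1 = 40.95 kPa.
The water table coincides with the base, so in the self-weight term γ → γ' = 11.09 kN/m³.
q_ult = c·N_c·s_c + q·N_q + 0.5·γ·B·N_γ·s_γ
     = 18 × 19.3 × 1.3 + 40.95 × 9.6 + 0.5 × 11.09 × 2.38 × 5.75 × 0.6
     = 451.62 + 393.12 + 45.53 = 890.27 kPa.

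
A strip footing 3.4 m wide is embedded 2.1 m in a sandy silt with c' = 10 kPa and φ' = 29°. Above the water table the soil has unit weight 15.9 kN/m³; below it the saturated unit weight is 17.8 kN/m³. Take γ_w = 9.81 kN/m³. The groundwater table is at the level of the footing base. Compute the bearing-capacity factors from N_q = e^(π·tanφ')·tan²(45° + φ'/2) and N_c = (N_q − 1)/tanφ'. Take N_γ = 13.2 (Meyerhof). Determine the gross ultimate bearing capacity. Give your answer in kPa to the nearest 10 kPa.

q_ult ≈ 1010 kPa

tan29° = 0.5543, so N_q = e^(π×0.5543)·tan²(59.5°) = 5.705 × 2.882 = 16.44.
N_c = (16.44 − 1)/tan29° = 27.86.
q = γ·D_f = 15.9 × 2.1 = 33.39 kPa.
For the ½γBN_γ term take γ' = 17.8 − 9.81 = 7.99 kN/m³ (soil below base is submerged).
c·N_c = 10 × 27.86 = 278.6 kPa
q·N_q = 33.39 × 16.443 = 549.04 kPa
0.5·γ·B·N_γ = 0.5 × 7.99 × 3.4 × 13.2 = 179.3 kPa
q_ult = 278.6 + 549.04 + 179.3 = 1006.9 kPa.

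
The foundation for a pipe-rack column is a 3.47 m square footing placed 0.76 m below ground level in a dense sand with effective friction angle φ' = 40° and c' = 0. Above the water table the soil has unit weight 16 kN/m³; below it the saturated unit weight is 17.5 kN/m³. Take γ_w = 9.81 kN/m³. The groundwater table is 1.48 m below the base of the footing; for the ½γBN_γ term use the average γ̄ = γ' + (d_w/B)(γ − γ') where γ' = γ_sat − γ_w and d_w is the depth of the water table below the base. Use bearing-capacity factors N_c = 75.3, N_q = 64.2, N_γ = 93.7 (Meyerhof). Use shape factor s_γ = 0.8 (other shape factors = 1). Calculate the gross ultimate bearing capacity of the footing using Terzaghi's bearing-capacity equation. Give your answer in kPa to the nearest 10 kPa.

Overburden at base level: q = 16 × 0.76 = 12.16 kPa.
The water table is 1.48 m below the base (< B = 3.47 m), so the ½γBN_γ term uses γ̄ = γ' + (d_w/B)(γ − γ') = 7.69 + (1.48/3.47)(16 − 7.69) = 11.234 kN/m³.
Surcharge term q·N_q = 12.16 × 64.2 = 780.67 kPa; self-weight term 0.5·γ·B·N_γ·s_γ = 0.5 × 11.234 × 3.47 × 93.7 × 0.8 = 1461.1 kPa.
q_ult = 780.67 + 1461.1 = 2241.8 kPa.

q_ult ≈ 2240 kPa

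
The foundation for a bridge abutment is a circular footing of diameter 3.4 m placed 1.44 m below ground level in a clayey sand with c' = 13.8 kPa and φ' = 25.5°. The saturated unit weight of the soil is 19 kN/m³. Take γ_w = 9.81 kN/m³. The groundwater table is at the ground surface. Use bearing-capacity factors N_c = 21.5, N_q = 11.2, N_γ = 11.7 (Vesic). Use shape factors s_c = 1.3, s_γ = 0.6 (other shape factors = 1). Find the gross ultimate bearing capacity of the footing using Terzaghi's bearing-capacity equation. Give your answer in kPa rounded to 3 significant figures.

q_ult ≈ 644 kPa

γ' = 19 − 9.81 = 9.19 kN/m³ (submerged throughout). q = 9.19 × 1.44 = 13.234 kPa; the same γ' applies in the ½γBN_γ term.
c·N_c·s_c = 13.8 × 21.5 × 1.3 = 385.71 kPa
q·N_q = 13.234 × 11.2 = 148.22 kPa
0.5·γ·B·N_γ·s_γ = 0.5 × 9.19 × 3.4 × 11.7 × 0.6 = 109.67 kPa
q_ult = 385.71 + 148.22 + 109.67 = 643.6 kPa.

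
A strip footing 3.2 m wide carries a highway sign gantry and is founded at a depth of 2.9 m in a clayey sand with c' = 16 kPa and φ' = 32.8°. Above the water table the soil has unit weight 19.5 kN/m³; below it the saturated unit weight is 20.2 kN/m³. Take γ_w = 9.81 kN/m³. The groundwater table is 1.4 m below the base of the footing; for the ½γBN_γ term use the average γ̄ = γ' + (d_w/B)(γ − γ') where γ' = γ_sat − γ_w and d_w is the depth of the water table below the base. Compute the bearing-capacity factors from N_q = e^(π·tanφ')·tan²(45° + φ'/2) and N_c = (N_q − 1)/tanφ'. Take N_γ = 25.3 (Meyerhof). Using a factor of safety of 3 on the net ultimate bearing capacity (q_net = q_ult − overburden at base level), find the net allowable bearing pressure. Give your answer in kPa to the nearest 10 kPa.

q_all(net) ≈ 860 kPa

N_q = e^(π·tan32.8°)·tan²(61.4°) = 25.48; N_c = (N_q − 1)/tanφ' = 37.98.
Effective surcharge at the founding depth q = γ·D_f = 19.5 × 2.9 = 56.55 kPa.
With d_w = 1.4 m < B, γ̄ = 10.39 + (1.4/3.2) × (19.5 − 10.39) = 14.376 kN/m³.
q_ult = c·N_c + q·N_q + 0.5·γ·B·N_γ
     = 16 × 37.98 + 56.55 × 25.477 + 0.5 × 14.376 × 3.2 × 25.3
     = 607.68 + 1440.7 + 581.93 = 2630.3 kPa.
q_net = 2630.3 − 56.55 = 2573.8 kPa.
q_all(net) = 2573.8 / 3 = 857.92 kPa.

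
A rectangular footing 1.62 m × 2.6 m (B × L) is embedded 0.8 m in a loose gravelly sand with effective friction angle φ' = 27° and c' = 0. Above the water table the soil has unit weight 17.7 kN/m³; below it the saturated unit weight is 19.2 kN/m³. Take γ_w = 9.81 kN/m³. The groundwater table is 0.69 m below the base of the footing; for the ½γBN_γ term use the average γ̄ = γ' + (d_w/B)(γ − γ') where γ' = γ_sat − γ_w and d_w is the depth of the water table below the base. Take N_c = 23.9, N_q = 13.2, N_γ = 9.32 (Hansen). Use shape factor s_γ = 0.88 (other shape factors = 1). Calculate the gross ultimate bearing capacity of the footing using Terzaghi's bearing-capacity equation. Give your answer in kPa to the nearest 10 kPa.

Overburden at base level: q = 17.7 × 0.8 = 14.16 kPa.
The water table is 0.69 m below the base (< B = 1.62 m), so the ½γBN_γ term uses γ̄ = γ' + (d_w/B)(γ − γ') = 9.39 + (0.69/1.62)(17.7 − 9.39) = 12.929 kN/m³.
Surcharge term q·N_q = 14.16 × 13.2 = 186.91 kPa; self-weight term 0.5·γ·B·N_γ·s_γ = 0.5 × 12.929 × 1.62 × 9.32 × 0.88 = 85.894 kPa.
q_ult = 186.91 + 85.894 = 272.81 kPa.

q_ult ≈ 270 kPa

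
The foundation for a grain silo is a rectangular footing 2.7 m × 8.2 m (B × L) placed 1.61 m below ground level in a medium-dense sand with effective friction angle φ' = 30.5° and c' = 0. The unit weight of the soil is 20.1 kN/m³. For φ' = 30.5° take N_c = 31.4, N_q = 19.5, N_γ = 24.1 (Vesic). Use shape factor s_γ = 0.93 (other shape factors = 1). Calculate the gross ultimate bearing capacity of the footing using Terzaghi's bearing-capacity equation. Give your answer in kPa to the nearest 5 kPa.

Overburden at base level: q = 20.1 × 1.61 = 32.361 kPa.
Surcharge term q·N_q = 32.361 × 19.5 = 631.04 kPa; self-weight term 0.5·γ·B·N_γ·s_γ = 0.5 × 20.1 × 2.7 × 24.1 × 0.93 = 608.18 kPa.
q_ult = 631.04 + 608.18 = 1239.2 kPa.

q_ult ≈ 1240 kPa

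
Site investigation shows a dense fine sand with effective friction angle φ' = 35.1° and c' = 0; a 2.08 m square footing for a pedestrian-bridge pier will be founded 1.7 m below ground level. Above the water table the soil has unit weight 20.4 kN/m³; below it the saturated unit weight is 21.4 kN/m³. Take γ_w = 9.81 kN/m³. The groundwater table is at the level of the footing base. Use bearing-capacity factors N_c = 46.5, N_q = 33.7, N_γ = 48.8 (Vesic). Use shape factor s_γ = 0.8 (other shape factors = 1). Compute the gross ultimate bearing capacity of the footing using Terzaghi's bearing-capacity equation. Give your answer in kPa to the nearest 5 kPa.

Overburden at base level: q = 20.4 × 1.7 = 34.68 kPa.
Below the base the soil is submerged, so the ½γBN_γ term uses γ' = 21.4 − 9.81 = 11.59 kN/m³.
Surcharge term q·N_q = 34.68 × 33.7 = 1168.7 kPa; self-weight term 0.5·γ·B·N_γ·s_γ = 0.5 × 11.59 × 2.08 × 48.8 × 0.8 = 470.57 kPa.
q_ult = 1168.7 + 470.57 = 1639.3 kPa.

q_ult ≈ 1640 kPa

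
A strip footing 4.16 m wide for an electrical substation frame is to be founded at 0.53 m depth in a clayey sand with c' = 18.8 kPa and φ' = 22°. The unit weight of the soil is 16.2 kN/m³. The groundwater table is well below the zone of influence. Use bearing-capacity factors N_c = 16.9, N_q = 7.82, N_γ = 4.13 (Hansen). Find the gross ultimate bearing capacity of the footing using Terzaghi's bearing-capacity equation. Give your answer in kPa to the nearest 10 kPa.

q_ult ≈ 520 kPa

Effective surcharge at the founding depth q = γ·D_f = 16.2 × 0.53 = 8.586 kPa.
q_ult = c·N_c + q·N_q + 0.5·γ·B·N_γ
     = 18.8 × 16.9 + 8.586 × 7.82 + 0.5 × 16.2 × 4.16 × 4.13
     = 317.72 + 67.143 + 139.16 = 524.03 kPa.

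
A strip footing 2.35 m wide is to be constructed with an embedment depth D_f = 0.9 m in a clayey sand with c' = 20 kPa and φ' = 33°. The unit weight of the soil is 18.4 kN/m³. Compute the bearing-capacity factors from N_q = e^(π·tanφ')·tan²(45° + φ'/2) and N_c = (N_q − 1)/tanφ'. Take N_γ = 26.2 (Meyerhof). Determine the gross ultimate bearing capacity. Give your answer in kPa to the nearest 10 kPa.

tan33° = 0.6494, so N_q = e^(π×0.6494)·tan²(61.5°) = 7.692 × 3.392 = 26.09.
N_c = (26.09 − 1)/tan33° = 38.64.
Effective surcharge at the founding depth q = γ·D_f = 18.4 × 0.9 = 16.56 kPa.
q_ult = c·N_c + q·N_q + 0.5·γ·B·N_γ
     = 20 × 38.638 + 16.56 × 26.092 + 0.5 × 18.4 × 2.35 × 26.2
     = 772.77 + 432.08 + 566.44 = 1771.3 kPa.

q_ult ≈ 1770 kPa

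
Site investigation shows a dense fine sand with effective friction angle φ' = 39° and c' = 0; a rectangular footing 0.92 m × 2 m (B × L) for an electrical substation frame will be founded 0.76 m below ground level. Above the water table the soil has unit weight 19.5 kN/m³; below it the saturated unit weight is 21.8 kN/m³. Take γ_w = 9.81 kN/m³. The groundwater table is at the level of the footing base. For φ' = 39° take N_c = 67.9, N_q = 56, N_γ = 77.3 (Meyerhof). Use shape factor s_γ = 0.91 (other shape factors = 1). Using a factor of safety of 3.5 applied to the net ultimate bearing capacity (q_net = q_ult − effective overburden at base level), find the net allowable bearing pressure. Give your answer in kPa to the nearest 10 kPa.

q_all(net) ≈ 340 kPa

Effective surcharge at the founding depth q = γ·D_f = 19.5 × 0.76 = 14.82 kPa.
The water table coincides with the base, so in the self-weight term γ → γ' = 11.99 kN/m³.
q_ult = q·N_q + 0.5·γ·B·N_γ·s_γ
     = 14.82 × 56 + 0.5 × 11.99 × 0.92 × 77.3 × 0.91
     = 829.92 + 387.97 = 1217.9 kPa.
Net ultimate: q_net = 1217.9 − 14.82 = 1203.1 kPa.
q_all(net) = 1203.1 / 3.5 = 343.73 kPa.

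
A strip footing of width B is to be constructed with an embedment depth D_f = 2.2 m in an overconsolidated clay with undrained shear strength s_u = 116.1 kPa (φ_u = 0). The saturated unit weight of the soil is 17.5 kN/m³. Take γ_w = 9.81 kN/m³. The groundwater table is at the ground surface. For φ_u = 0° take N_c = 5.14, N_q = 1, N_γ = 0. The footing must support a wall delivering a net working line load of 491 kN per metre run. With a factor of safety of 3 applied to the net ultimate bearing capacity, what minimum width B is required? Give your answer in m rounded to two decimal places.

Water table at ground surface, so effective unit weight γ' = 17.5 − 9.81 = 7.69 kN/m³ is used throughout; overburden q = 7.69 × 2.2 = 16.918 kPa.
Cohesion term c·N_c = 116.1 × 5.14 = 596.75 kPa; surcharge term q·N_q = 16.918 × 1 = 16.918 kPa.
q_ult = 596.75 + 16.918 = 613.67 kPa.
For φ = 0 the ½γBN_γ term vanishes, so q_ult is independent of B. q_net = 613.67 − 16.918 = 596.75 kPa; q_all(net) = 596.75/3 = 198.92 kPa.
Required width B = w / q_all(net) = 491 / 198.92 = 2.468 m.

B = 2.47 m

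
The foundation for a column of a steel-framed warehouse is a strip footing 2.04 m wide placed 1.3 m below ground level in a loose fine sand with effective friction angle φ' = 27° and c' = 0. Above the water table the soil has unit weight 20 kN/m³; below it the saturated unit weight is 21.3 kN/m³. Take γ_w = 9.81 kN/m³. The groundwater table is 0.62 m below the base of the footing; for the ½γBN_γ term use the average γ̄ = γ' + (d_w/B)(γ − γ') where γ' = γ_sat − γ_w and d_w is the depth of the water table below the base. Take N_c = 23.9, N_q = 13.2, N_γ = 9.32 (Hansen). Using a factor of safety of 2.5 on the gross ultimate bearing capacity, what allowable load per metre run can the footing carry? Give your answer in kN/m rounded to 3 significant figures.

Effective surcharge at the founding depth q = γ·D_f = 20 × 1.3 = 26 kPa.
With d_w = 0.62 m < B, γ̄ = 11.49 + (0.62/2.04) × (20 − 11.49) = 14.076 kN/m³.
q_ult = q·N_q + 0.5·γ·B·N_γ
     = 26 × 13.2 + 0.5 × 14.076 × 2.04 × 9.32
     = 343.2 + 133.82 = 477.02 kPa.
Gross allowable pressure q_all = 477.02 / 2.5 = 190.81 kPa.
Allowable wall load = q_all × B = 190.81 × 2.04 = 389.24 kN per metre run.

≈ 389 kN/m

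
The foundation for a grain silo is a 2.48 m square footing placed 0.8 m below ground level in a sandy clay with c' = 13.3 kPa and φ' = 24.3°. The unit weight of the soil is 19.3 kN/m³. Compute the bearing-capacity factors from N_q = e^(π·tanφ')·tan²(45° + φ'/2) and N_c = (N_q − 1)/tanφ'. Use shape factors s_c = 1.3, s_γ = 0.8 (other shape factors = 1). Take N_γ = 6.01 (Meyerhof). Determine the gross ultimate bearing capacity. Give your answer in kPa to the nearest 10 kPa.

tan24.3° = 0.4515, so N_q = e^(π×0.4515)·tan²(57.15°) = 4.131 × 2.399 = 9.91.
N_c = (9.91 − 1)/tan24.3° = 19.73.
Effective surcharge at the founding depth q = γ·D_f = 19.3 × 0.8 = 15.44 kPa.
q_ult = c·N_c·s_c + q·N_q + 0.5·γ·B·N_γ·s_γ
     = 13.3 × 19.729 × 1.3 + 15.44 × 9.9081 + 0.5 × 19.3 × 2.48 × 6.01 × 0.8
     = 341.12 + 152.98 + 115.07 = 609.16 kPa.

q_ult ≈ 610 kPa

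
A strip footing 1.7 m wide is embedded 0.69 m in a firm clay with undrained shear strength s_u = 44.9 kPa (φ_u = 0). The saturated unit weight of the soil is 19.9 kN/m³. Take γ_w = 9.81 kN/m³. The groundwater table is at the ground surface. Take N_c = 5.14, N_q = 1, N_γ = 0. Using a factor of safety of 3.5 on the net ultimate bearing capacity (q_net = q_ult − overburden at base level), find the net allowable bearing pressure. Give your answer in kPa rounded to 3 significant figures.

Water table at ground surface, so effective unit weight γ' = 19.9 − 9.81 = 10.09 kN/m³ is used throughout; overburden q = 10.09 × 0.69 = 6.9621 kPa.
Cohesion term c·N_c = 44.9 × 5.14 = 230.79 kPa; surcharge term q·N_q = 6.9621 × 1 = 6.9621 kPa.
q_ult = 230.79 + 6.9621 = 237.75 kPa.
q_net = 237.75 − 6.9621 = 230.79 kPa.
q_all(net) = 230.79 / 3.5 = 65.939 kPa.

q_all(net) ≈ 65.9 kPa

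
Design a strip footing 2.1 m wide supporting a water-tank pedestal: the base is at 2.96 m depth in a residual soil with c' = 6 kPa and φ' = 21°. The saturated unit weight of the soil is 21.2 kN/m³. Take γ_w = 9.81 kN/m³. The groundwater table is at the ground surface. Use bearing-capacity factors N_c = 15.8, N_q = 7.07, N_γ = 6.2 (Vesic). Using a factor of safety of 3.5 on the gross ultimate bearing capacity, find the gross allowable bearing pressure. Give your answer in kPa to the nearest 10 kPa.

Water table at ground surface, so effective unit weight γ' = 21.2 − 9.81 = 11.39 kN/m³ is used throughout; overburden q = 11.39 × 2.96 = 33.714 kPa; the same γ' applies in the ½γBN_γ term.
Cohesion term c·N_c = 6 × 15.8 = 94.8 kPa; surcharge term q·N_q = 33.714 × 7.07 = 238.36 kPa; self-weight term 0.5·γ·B·N_γ = 0.5 × 11.39 × 2.1 × 6.2 = 74.149 kPa.
q_ult = 94.8 + 238.36 + 74.149 = 407.31 kPa.
q_all = 407.31 / 3.5 = 116.37 kPa.

q_all ≈ 120 kPa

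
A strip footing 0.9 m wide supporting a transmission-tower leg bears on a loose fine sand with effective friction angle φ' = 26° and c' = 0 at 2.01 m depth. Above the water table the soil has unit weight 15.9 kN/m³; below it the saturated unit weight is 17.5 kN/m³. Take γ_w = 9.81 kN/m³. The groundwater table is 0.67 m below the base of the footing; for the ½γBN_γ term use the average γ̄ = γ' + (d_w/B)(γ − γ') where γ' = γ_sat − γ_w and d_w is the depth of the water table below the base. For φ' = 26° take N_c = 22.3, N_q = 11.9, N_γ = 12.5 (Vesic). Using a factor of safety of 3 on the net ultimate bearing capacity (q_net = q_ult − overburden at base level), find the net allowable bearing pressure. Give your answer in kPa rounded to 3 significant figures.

Overburden at base level: q = 15.9 × 2.01 = 31.959 kPa.
The water table is 0.67 m below the base (< B = 0.9 m), so the ½γBN_γ term uses γ̄ = γ' + (d_w/B)(γ − γ') = 7.69 + (0.67/0.9)(15.9 − 7.69) = 13.802 kN/m³.
Surcharge term q·N_q = 31.959 × 11.9 = 380.31 kPa; self-weight term 0.5·γ·B·N_γ = 0.5 × 13.802 × 0.9 × 12.5 = 77.636 kPa.
q_ult = 380.31 + 77.636 = 457.95 kPa.
q_net = 457.95 − 31.959 = 425.99 kPa.
q_all(net) = 425.99 / 3 = 142 kPa.

q_all(net) ≈ 142 kPa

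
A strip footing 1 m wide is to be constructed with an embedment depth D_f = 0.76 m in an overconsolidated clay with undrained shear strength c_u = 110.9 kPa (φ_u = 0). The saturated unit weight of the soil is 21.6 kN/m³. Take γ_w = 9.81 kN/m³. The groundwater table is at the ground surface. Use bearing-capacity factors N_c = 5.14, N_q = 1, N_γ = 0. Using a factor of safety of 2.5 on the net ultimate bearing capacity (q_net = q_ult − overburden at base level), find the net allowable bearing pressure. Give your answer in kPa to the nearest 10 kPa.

γ' = 21.6 − 9.81 = 11.79 kN/m³ (submerged throughout). q = 11.79 × 0.76 = 8.9604 kPa.
c·N_c = 110.9 × 5.14 = 570.03 kPa
q·N_q = 8.9604 × 1 = 8.9604 kPa
q_ult = 570.03 + 8.9604 = 578.99 kPa.
q_net = 578.99 − 8.9604 = 570.03 kPa.
q_all(net) = 570.03 / 2.5 = 228.01 kPa.

q_all(net) ≈ 230 kPa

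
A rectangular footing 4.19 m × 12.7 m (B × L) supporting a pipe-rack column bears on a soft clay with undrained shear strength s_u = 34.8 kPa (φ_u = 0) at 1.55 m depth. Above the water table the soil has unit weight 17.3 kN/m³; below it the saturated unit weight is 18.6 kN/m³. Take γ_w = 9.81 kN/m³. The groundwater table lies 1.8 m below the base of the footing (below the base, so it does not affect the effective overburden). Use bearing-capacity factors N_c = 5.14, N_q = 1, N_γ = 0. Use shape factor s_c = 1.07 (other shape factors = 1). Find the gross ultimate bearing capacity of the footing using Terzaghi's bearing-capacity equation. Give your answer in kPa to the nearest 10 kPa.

q = γ·D_f = 17.3 × 1.55 = 26.815 kPa.
c·N_c·s_c = 34.8 × 5.14 × 1.07 = 191.39 kPa
q·N_q = 26.815 × 1 = 26.815 kPa
q_ult = 191.39 + 26.815 = 218.21 kPa.

q_ult ≈ 220 kPa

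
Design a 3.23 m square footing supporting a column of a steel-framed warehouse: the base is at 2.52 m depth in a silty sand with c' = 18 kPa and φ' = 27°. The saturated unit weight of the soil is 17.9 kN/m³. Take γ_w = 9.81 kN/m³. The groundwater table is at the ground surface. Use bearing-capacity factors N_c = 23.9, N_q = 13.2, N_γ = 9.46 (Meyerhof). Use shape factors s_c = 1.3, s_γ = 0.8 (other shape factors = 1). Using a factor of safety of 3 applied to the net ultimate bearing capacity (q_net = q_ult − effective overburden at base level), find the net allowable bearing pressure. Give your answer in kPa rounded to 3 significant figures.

q_all(net) ≈ 302 kPa

γ' = 17.9 − 9.81 = 8.09 kN/m³ (submerged throughout). q = 8.09 × 2.52 = 20.387 kPa; the same γ' applies in the ½γBN_γ term.
c·N_c·s_c = 18 × 23.9 × 1.3 = 559.26 kPa
q·N_q = 20.387 × 13.2 = 269.11 kPa
0.5·γ·B·N_γ·s_γ = 0.5 × 8.09 × 3.23 × 9.46 × 0.8 = 98.879 kPa
q_ult = 559.26 + 269.11 + 98.879 = 927.24 kPa.
Net ultimate: q_net = 927.24 − 20.387 = 906.86 kPa.
q_all(net) = 906.86 / 3 = 302.29 kPa.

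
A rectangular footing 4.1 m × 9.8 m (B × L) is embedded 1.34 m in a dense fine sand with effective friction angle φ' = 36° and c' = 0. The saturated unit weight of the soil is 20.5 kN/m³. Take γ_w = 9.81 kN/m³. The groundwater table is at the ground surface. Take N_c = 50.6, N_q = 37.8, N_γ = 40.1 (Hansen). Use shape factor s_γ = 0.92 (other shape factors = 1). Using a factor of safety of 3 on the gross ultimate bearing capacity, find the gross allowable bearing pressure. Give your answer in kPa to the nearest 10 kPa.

q_all ≈ 450 kPa

With the water table at the surface the whole profile is submerged: γ' = 20.5 − 9.81 = 10.69 kN/m³, so q = γ'·D_f = 14.325 kPa; the same γ' applies in the ½γBN_γ term.
q_ult = q·N_q + 0.5·γ·B·N_γ·s_γ
     = 14.325 × 37.8 + 0.5 × 10.69 × 4.1 × 40.1 × 0.92
     = 541.47 + 808.47 = 1349.9 kPa.
q_all = 1349.9 / 3 = 449.98 kPa.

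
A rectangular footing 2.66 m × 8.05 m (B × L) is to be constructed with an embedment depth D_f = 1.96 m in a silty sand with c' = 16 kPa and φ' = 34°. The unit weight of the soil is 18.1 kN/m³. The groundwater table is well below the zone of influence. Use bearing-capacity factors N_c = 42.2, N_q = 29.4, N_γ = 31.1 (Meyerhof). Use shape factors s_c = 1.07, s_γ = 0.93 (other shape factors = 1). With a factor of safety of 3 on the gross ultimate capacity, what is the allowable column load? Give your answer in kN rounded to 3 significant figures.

P_all ≈ 17600 kN

Effective surcharge at the founding depth q = γ·D_f = 18.1 × 1.96 = 35.476 kPa.
q_ult = c·N_c·s_c + q·N_q + 0.5·γ·B·N_γ·s_γ
     = 16 × 42.2 × 1.07 + 35.476 × 29.4 + 0.5 × 18.1 × 2.66 × 31.1 × 0.93
     = 722.46 + 1043 + 696.26 = 2461.7 kPa.
Gross allowable pressure q_all = 2461.7 / 3 = 820.57 kPa.
Footing area = 21.413 m², so allowable column load = 820.57 × 21.413 = 17571 kN.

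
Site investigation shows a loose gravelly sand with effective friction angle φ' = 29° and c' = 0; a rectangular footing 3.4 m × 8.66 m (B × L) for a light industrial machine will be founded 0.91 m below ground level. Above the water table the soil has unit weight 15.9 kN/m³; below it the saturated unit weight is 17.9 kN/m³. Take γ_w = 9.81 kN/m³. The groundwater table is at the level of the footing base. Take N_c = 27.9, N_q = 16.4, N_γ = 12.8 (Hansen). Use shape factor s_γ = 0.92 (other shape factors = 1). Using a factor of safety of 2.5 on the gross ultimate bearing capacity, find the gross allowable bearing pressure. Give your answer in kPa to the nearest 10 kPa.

Overburden at base level: q = 15.9 × 0.91 = 14.469 kPa.
Below the base the soil is submerged, so the ½γBN_γ term uses γ' = 17.9 − 9.81 = 8.09 kN/m³.
Surcharge term q·N_q = 14.469 × 16.4 = 237.29 kPa; self-weight term 0.5·γ·B·N_γ·s_γ = 0.5 × 8.09 × 3.4 × 12.8 × 0.92 = 161.96 kPa.
q_ult = 237.29 + 161.96 = 399.25 kPa.
q_all = 399.25 / 2.5 = 159.7 kPa.

q_all ≈ 160 kPa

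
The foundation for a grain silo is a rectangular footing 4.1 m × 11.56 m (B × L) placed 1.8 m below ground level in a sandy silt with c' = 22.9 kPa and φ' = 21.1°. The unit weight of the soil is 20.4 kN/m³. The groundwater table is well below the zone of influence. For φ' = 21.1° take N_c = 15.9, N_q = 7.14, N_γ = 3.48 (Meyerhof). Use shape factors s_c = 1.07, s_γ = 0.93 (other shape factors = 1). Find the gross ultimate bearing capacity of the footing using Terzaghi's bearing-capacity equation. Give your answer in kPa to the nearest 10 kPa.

q_ult ≈ 790 kPa

q = γ·D_f = 20.4 × 1.8 = 36.72 kPa.
c·N_c·s_c = 22.9 × 15.9 × 1.07 = 389.6 kPa
q·N_q = 36.72 × 7.14 = 262.18 kPa
0.5·γ·B·N_γ·s_γ = 0.5 × 20.4 × 4.1 × 3.48 × 0.93 = 135.35 kPa
q_ult = 389.6 + 262.18 + 135.35 = 787.12 kPa.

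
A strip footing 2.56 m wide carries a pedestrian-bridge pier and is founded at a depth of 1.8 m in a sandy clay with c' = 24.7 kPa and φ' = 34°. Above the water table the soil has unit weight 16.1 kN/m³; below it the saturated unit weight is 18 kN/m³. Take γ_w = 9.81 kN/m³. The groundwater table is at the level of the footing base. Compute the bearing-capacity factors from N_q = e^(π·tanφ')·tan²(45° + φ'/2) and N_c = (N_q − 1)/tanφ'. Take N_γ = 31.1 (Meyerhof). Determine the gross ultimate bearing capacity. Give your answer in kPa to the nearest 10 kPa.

q_ult ≈ 2220 kPa

tan34° = 0.6745, so N_q = e^(π×0.6745)·tan²(62°) = 8.323 × 3.537 = 29.44.
N_c = (29.44 − 1)/tan34° = 42.16.
q = γ·D_f = 16.1 × 1.8 = 28.98 kPa.
For the ½γBN_γ term take γ' = 18 − 9.81 = 8.19 kN/m³ (soil below base is submerged).
c·N_c = 24.7 × 42.164 = 1041.4 kPa
q·N_q = 28.98 × 29.44 = 853.17 kPa
0.5·γ·B·N_γ = 0.5 × 8.19 × 2.56 × 31.1 = 326.03 kPa
q_ult = 1041.4 + 853.17 + 326.03 = 2220.6 kPa.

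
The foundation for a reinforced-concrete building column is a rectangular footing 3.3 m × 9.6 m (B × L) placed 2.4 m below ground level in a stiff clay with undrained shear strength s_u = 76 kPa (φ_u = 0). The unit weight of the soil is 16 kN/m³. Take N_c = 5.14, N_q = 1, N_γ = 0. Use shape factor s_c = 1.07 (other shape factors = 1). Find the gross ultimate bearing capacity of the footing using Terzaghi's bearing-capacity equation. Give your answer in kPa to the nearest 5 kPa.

Overburden at base level: q = 16 × 2.4 = 38.4 kPa.
Cohesion term c·N_c·s_c = 76 × 5.14 × 1.07 = 417.98 kPa; surcharge term q·N_q = 38.4 × 1 = 38.4 kPa.
q_ult = 417.98 + 38.4 = 456.38 kPa.

q_ult ≈ 455 kPa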